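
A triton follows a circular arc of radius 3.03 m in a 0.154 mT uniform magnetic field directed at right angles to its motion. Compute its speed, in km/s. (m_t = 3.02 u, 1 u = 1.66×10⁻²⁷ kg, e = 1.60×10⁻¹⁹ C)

v ≈ 14.9 km/s

From qvB = mv²/r, v = qBr/m.
v = (1×1.60×10^-19)(1.54×10^-4)(3.03) / (5.01×10^-27) = 1.49×10^4 m/s.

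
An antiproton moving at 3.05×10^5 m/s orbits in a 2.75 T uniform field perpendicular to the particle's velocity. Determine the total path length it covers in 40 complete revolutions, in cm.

r = mv/(qB) = 1.16×10^-3 m, so one revolution covers 2πr = 7.27×10^-3 m.
In 40 revolutions: L = 40·2πr = 0.291 m.

L ≈ 29.1 cm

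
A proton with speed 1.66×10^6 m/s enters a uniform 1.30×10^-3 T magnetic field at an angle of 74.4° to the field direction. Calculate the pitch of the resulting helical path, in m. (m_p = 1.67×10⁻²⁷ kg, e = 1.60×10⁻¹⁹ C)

pitch ≈ 22.5 m

The velocity component along B is v∥ = v cos74.4° = 4.46×10^5 m/s.
The cyclotron period T = 2πm/(qB) = 5.04×10^-5 s is set by m, q, B alone.
Pitch = v∥·T = (4.46×10^5)(5.04×10^-5) = 22.5 m.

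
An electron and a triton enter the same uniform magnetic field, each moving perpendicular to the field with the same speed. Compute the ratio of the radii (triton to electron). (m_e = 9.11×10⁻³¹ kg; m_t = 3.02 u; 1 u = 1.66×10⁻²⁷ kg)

r = mv/(qB) ⇒ at equal v, r ∝ m/q.
r_{triton}/r_{electron} = 5500.

ratio ≈ 5500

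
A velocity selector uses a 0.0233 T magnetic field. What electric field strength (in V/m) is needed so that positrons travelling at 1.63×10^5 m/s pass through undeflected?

qE = qvB ⇒ E = vB = (1.63×10^5)(0.0233) = 3800 V/m.

E ≈ 3800 V/m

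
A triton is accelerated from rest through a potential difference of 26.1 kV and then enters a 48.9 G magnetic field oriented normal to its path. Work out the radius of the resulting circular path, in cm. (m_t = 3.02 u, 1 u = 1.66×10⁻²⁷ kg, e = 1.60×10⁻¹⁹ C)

r ≈ 827 cm

The kinetic energy gained is K = qV = (1×1.60×10^-19)(2.61×10^4) = 4.18×10^-15 J.
v = √(2K/m) = 1.29×10^6 m/s.
r = mv/(qB) = (5.01×10^-27)(1.29×10^6) / [(1×1.60×10^-19)(4.89×10^-3)] = 8.27 m.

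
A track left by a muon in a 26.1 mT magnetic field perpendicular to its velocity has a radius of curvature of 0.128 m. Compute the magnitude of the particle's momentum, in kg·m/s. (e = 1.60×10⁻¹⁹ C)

Since qvB = mv²/r, the momentum p = mv = qBr.
p = (1×1.60×10^-19)(0.0261)(0.128) = 5.35×10^-22 kg·m/s.

p ≈ 5.35×10^-22 kg·m/s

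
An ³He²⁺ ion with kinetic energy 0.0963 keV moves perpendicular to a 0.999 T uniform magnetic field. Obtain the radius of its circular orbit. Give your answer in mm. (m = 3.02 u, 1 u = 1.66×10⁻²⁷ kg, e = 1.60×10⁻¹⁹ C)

Convert the energy: K = 0.0963 keV = 1.54×10^-17 J.
v = √(2K/m) = √(2·1.54×10^-17/5.01×10^-27) = 7.84×10^4 m/s.
r = mv/(qB) = (5.01×10^-27)(7.84×10^4) / [(2×1.60×10^-19)(0.999)] = 1.23×10^-3 m.

r ≈ 1.23 mm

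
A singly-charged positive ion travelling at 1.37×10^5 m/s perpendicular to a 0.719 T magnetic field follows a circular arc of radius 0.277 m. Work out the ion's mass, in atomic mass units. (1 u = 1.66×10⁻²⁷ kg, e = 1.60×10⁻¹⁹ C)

qvB = mv²/r ⇒ m = qBr/v.
m = (1×1.60×10^-19)(0.719)(0.277) / (1.37×10^5) = 2.33×10^-25 kg = 140 u.

m ≈ 140 u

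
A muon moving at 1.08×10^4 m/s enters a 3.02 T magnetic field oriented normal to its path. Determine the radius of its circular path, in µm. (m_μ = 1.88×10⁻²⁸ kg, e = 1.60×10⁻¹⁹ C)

The magnetic force provides the centripetal force: qvB = mv²/r, so r = mv/(qB).
r = (1.88×10^-28 kg)(1.08×10^4 m/s) / [(1×1.60×10^-19 C)(3.02 T)] = 4.20×10^-6 m.

r ≈ 4.20 µm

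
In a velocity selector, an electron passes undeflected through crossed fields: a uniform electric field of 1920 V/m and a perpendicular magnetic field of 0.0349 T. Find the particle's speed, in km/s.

v ≈ 55.0 km/s

For zero net force, qE = qvB, so v = E/B.
v = (1920) / (0.0349) = 5.50×10^4 m/s.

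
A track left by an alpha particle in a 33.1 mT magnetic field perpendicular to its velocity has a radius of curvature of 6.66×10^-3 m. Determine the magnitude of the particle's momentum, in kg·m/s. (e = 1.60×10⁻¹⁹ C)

Since qvB = mv²/r, the momentum p = mv = qBr.
p = (2×1.60×10^-19)(0.0331)(6.66×10^-3) = 7.05×10^-23 kg·m/s.

p ≈ 7.05×10^-23 kg·m/s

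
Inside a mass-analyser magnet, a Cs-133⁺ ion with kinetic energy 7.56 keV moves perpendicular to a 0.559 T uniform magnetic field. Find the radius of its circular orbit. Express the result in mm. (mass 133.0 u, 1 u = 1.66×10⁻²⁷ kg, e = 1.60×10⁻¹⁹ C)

r ≈ 258 mm

Convert the energy: K = 7.56 keV = 1.21×10^-15 J.
v = √(2K/m) = √(2·1.21×10^-15/2.21×10^-25) = 1.05×10^5 m/s.
r = mv/(qB) = (2.21×10^-25)(1.05×10^5) / [(1×1.60×10^-19)(0.559)] = 0.258 m.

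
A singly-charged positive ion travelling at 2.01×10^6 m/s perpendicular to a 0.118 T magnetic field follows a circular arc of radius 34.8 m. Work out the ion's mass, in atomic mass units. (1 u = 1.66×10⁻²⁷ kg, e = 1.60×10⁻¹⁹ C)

m ≈ 197 u

qvB = mv²/r ⇒ m = qBr/v.
m = (1×1.60×10^-19)(0.118)(34.8) / (2.01×10^6) = 3.27×10^-25 kg = 197 u.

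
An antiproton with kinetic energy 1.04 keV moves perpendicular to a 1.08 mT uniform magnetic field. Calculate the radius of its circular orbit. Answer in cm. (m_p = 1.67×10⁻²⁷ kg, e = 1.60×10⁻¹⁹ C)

r ≈ 431 cm

Convert the energy: K = 1.04 keV = 1.66×10^-16 J.
v = √(2K/m) = √(2·1.66×10^-16/1.67×10^-27) = 4.46×10^5 m/s.
r = mv/(qB) = (1.67×10^-27)(4.46×10^5) / [(1×1.60×10^-19)(1.08×10^-3)] = 4.31 m.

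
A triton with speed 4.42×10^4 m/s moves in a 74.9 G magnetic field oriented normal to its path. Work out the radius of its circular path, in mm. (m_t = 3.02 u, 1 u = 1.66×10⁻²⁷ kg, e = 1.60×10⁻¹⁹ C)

The magnetic force provides the centripetal force: qvB = mv²/r, so r = mv/(qB).
r = (5.01×10^-27 kg)(4.42×10^4 m/s) / [(1×1.60×10^-19 C)(7.49×10^-3 T)] = 0.185 m.

r ≈ 185 mm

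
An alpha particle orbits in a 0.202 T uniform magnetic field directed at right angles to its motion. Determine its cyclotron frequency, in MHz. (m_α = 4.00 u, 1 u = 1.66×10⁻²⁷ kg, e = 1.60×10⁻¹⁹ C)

f ≈ 1.55 MHz

f = qB/(2πm) = (2×1.60×10^-19)(0.202) / [2π(6.64×10^-27)] = 1.55×10^6 Hz.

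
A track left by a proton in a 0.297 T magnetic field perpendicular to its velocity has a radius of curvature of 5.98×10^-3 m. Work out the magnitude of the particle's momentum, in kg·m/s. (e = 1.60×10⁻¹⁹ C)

Since qvB = mv²/r, the momentum p = mv = qBr.
p = (1×1.60×10^-19)(0.297)(5.98×10^-3) = 2.84×10^-22 kg·m/s.

p ≈ 2.84×10^-22 kg·m/s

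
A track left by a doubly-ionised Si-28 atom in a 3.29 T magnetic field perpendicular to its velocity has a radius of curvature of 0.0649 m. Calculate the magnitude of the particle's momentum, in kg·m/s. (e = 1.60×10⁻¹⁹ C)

p ≈ 6.83×10^-20 kg·m/s

Since qvB = mv²/r, the momentum p = mv = qBr.
p = (2×1.60×10^-19)(3.29)(0.0649) = 6.83×10^-20 kg·m/s.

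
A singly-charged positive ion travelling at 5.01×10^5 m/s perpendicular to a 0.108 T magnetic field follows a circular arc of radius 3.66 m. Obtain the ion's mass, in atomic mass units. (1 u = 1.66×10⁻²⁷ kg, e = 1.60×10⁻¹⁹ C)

qvB = mv²/r ⇒ m = qBr/v.
m = (1×1.60×10^-19)(0.108)(3.66) / (5.01×10^5) = 1.26×10^-25 kg = 76.0 u.

m ≈ 76.0 u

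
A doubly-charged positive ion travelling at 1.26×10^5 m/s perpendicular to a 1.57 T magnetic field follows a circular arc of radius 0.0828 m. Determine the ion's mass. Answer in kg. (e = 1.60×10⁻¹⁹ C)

qvB = mv²/r ⇒ m = qBr/v.
m = (2×1.60×10^-19)(1.57)(0.0828) / (1.26×10^5) = 3.30×10^-25 kg.

m ≈ 3.30×10^-25 kg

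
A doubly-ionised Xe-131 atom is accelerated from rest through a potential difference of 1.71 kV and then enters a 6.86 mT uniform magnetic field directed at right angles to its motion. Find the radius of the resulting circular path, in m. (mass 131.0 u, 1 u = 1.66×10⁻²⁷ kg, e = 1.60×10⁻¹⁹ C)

The kinetic energy gained is K = qV = (2×1.60×10^-19)(1710) = 5.47×10^-16 J.
v = √(2K/m) = 7.09×10^4 m/s.
r = mv/(qB) = (2.17×10^-25)(7.09×10^4) / [(2×1.60×10^-19)(6.86×10^-3)] = 7.03 m.

r ≈ 7.03 m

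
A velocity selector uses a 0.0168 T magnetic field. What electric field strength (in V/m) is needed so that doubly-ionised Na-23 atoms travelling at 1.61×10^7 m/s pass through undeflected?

qE = qvB ⇒ E = vB = (1.61×10^7)(0.0168) = 2.70×10^5 V/m.

E ≈ 2.70×10^5 V/m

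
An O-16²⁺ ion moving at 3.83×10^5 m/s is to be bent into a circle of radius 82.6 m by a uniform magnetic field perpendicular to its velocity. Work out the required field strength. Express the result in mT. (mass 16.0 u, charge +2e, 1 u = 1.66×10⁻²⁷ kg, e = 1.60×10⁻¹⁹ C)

B ≈ 0.385 mT

qvB = mv²/r gives B = mv/(qr).
B = (2.66×10^-26)(3.83×10^5) / [(2×1.60×10^-19)(82.6)] = 3.85×10^-4 T.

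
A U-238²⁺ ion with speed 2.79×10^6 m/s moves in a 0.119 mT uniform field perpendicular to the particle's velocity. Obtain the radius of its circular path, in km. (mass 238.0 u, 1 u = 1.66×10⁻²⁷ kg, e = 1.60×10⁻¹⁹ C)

The magnetic force provides the centripetal force: qvB = mv²/r, so r = mv/(qB).
r = (3.95×10^-25 kg)(2.79×10^6 m/s) / [(2×1.60×10^-19 C)(1.19×10^-4 T)] = 2.89×10^4 m.

r ≈ 28.9 km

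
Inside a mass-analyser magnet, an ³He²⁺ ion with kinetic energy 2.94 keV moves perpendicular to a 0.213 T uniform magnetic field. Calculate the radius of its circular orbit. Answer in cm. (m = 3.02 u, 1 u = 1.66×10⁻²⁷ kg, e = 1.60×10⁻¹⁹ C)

r ≈ 3.19 cm

Convert the energy: K = 2.94 keV = 4.70×10^-16 J.
v = √(2K/m) = √(2·4.70×10^-16/5.01×10^-27) = 4.33×10^5 m/s.
r = mv/(qB) = (5.01×10^-27)(4.33×10^5) / [(2×1.60×10^-19)(0.213)] = 0.0319 m.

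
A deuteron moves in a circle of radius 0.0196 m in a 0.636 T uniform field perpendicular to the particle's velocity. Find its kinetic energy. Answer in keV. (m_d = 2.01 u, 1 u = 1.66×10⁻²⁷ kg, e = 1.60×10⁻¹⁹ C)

v = qBr/m = (1×1.60×10^-19)(0.636)(0.0196) / (3.34×10^-27) = 5.98×10^5 m/s.
K = ½mv² = 0.5·(3.34×10^-27)·(5.98×10^5)² = 5.96×10^-16 J = 3.73 keV.

K ≈ 3.73 keV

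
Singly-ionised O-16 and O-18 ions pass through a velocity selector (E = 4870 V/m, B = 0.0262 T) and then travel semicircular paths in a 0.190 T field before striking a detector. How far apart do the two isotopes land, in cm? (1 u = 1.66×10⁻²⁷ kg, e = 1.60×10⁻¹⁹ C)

Both emerge at v = E/B₁ = 1.86×10^5 m/s.
r = mv/(qB₂), so r₁ = 0.1624 m and r₂ = 0.1827 m, giving Δr = 0.0203 m.
After a semicircle each ion lands a diameter 2r from the entry slit, so the separation is 2Δr = 0.0406 m.

Δd ≈ 4.06 cm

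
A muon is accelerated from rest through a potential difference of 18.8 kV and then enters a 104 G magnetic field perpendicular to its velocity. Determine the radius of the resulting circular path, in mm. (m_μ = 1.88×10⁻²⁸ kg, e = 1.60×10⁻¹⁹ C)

r ≈ 639 mm

The kinetic energy gained is K = qV = (1×1.60×10^-19)(1.88×10^4) = 3.01×10^-15 J.
v = √(2K/m) = 5.66×10^6 m/s.
r = mv/(qB) = (1.88×10^-28)(5.66×10^6) / [(1×1.60×10^-19)(0.0104)] = 0.639 m.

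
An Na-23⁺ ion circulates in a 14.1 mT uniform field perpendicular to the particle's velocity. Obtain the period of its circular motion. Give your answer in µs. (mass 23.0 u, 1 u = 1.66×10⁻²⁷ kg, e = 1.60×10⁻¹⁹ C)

The cyclotron period is independent of speed: T = 2πm/(qB).
T = 2π(3.82×10^-26) / [(1×1.60×10^-19)(0.0141)] = 1.06×10^-4 s.

T ≈ 106 µs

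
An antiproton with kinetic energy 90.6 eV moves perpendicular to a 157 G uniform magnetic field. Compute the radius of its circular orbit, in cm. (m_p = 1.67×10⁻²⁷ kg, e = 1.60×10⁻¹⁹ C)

r ≈ 8.76 cm

Convert the energy: K = 90.6 eV = 1.45×10^-17 J.
v = √(2K/m) = √(2·1.45×10^-17/1.67×10^-27) = 1.32×10^5 m/s.
r = mv/(qB) = (1.67×10^-27)(1.32×10^5) / [(1×1.60×10^-19)(0.0157)] = 0.0876 m.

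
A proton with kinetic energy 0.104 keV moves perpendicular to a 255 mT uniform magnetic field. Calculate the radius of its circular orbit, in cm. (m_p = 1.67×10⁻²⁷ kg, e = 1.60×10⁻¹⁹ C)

r ≈ 0.578 cm

Convert the energy: K = 0.104 keV = 1.66×10^-17 J.
v = √(2K/m) = √(2·1.66×10^-17/1.67×10^-27) = 1.41×10^5 m/s.
r = mv/(qB) = (1.67×10^-27)(1.41×10^5) / [(1×1.60×10^-19)(0.255)] = 5.78×10^-3 m.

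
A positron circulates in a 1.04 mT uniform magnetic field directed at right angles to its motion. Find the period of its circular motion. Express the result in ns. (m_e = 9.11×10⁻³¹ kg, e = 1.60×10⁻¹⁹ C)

T ≈ 34.4 ns

The cyclotron period is independent of speed: T = 2πm/(qB).
T = 2π(9.11×10^-31) / [(1×1.60×10^-19)(1.04×10^-3)] = 3.44×10^-8 s.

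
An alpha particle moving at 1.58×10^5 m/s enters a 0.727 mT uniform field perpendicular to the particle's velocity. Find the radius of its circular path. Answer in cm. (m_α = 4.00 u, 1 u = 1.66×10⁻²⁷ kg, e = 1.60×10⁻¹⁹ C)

r ≈ 451 cm

The magnetic force provides the centripetal force: qvB = mv²/r, so r = mv/(qB).
r = (6.64×10^-27 kg)(1.58×10^5 m/s) / [(2×1.60×10^-19 C)(7.27×10^-4 T)] = 4.51 m.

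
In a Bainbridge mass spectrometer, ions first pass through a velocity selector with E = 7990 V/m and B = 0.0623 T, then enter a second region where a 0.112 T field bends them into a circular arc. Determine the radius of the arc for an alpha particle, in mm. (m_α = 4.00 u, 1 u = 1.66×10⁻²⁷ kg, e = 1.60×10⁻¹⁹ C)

r ≈ 23.8 mm

The selector passes v = E/B = 7990/0.0623 = 1.28×10^5 m/s.
In the deflection region, r = mv/(qB₂) = (6.64×10^-27)(1.28×10^5) / [(2×1.60×10^-19)(0.112)] = 0.0238 m.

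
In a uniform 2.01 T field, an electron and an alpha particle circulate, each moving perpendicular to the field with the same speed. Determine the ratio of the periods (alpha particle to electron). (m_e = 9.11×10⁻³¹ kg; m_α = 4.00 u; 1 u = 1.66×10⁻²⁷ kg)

ratio ≈ 3640

T = 2πm/(qB) is independent of speed, so T₂/T₁ = (m₂/q₂)/(m₁/q₁).
T_{alpha particle}/T_{electron} = (6.64×10^-27/2e) / (9.11×10^-31/1e) = 3640.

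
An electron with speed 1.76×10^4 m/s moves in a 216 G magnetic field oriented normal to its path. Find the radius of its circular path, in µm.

r ≈ 4.64 µm

The magnetic force provides the centripetal force: qvB = mv²/r, so r = mv/(qB).
r = (9.11×10^-31 kg)(1.76×10^4 m/s) / [(1×1.60×10^-19 C)(0.0216 T)] = 4.64×10^-6 m.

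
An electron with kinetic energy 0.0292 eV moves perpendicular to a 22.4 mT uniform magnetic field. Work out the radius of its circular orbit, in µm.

r ≈ 25.7 µm

Convert the energy: K = 0.0292 eV = 4.67×10^-21 J.
v = √(2K/m) = √(2·4.67×10^-21/9.11×10^-31) = 1.01×10^5 m/s.
r = mv/(qB) = (9.11×10^-31)(1.01×10^5) / [(1×1.60×10^-19)(0.0224)] = 2.57×10^-5 m.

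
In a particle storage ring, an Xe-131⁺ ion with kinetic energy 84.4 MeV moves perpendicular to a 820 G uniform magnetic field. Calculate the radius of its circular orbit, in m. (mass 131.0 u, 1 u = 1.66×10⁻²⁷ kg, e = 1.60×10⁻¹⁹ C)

r ≈ 185 m

Convert the energy: K = 84.4 MeV = 1.35×10^-11 J.
v = √(2K/m) = √(2·1.35×10^-11/2.17×10^-25) = 1.11×10^7 m/s.
r = mv/(qB) = (2.17×10^-25)(1.11×10^7) / [(1×1.60×10^-19)(0.0820)] = 185 m.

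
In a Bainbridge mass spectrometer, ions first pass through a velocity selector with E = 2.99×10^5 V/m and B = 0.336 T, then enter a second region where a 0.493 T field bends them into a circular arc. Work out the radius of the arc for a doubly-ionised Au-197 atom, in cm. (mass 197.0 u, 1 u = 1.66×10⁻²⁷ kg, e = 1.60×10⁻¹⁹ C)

The selector passes v = E/B = 2.99×10^5/0.336 = 8.90×10^5 m/s.
In the deflection region, r = mv/(qB₂) = (3.27×10^-25)(8.90×10^5) / [(2×1.60×10^-19)(0.493)] = 1.84 m.

r ≈ 184 cm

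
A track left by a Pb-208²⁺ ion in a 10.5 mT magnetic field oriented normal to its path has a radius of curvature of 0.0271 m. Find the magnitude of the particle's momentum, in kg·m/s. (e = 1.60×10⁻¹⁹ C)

p ≈ 9.11×10^-23 kg·m/s

Since qvB = mv²/r, the momentum p = mv = qBr.
p = (2×1.60×10^-19)(0.0105)(0.0271) = 9.11×10^-23 kg·m/s.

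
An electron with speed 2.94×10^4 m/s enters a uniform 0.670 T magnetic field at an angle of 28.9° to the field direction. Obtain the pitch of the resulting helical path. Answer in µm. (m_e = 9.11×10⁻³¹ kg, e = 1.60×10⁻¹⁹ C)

The velocity component along B is v∥ = v cos28.9° = 2.57×10^4 m/s.
The cyclotron period T = 2πm/(qB) = 5.34×10^-11 s is set by m, q, B alone.
Pitch = v∥·T = (2.57×10^4)(5.34×10^-11) = 1.37×10^-6 m.

pitch ≈ 1.37 µm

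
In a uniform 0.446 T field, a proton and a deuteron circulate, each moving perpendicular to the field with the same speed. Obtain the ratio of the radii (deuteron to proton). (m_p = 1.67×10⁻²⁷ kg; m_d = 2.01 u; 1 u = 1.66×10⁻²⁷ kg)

ratio ≈ 2.00

r = mv/(qB) ⇒ at equal v, r ∝ m/q.
r_{deuteron}/r_{proton} = 2.00.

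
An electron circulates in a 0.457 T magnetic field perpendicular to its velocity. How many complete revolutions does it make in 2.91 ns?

T = 2πm/(qB) = 2π(9.11×10^-31) / [(1×1.60×10^-19)(0.457)] = 7.8282×10^-11 s.
N = t/T = 2.91×10^-9 / 7.8282×10^-11 ≈ 37.17, so 37 complete revolutions.

N = 37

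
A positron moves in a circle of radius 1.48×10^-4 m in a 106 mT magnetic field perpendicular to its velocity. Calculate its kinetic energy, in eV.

v = qBr/m = (1×1.60×10^-19)(0.106)(1.48×10^-4) / (9.11×10^-31) = 2.76×10^6 m/s.
K = ½mv² = 0.5·(9.11×10^-31)·(2.76×10^6)² = 3.46×10^-18 J = 21.6 eV.

K ≈ 21.6 eV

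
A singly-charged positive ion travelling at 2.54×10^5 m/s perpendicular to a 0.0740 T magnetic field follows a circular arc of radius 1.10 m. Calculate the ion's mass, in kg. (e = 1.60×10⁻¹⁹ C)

m ≈ 5.13×10^-26 kg

qvB = mv²/r ⇒ m = qBr/v.
m = (1×1.60×10^-19)(0.0740)(1.10) / (2.54×10^5) = 5.13×10^-26 kg.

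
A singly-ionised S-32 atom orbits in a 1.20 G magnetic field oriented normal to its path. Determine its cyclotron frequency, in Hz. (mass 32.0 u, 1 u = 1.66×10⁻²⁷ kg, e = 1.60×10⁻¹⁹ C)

f = qB/(2πm) = (1×1.60×10^-19)(1.20×10^-4) / [2π(5.31×10^-26)] = 57.5 Hz.

f ≈ 57.5 Hz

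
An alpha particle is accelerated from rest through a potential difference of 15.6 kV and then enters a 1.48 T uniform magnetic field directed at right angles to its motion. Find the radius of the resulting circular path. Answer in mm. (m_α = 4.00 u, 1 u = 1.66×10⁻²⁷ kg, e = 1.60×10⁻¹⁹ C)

r ≈ 17.2 mm

The kinetic energy gained is K = qV = (2×1.60×10^-19)(1.56×10^4) = 4.99×10^-15 J.
v = √(2K/m) = 1.23×10^6 m/s.
r = mv/(qB) = (6.64×10^-27)(1.23×10^6) / [(2×1.60×10^-19)(1.48)] = 0.0172 m.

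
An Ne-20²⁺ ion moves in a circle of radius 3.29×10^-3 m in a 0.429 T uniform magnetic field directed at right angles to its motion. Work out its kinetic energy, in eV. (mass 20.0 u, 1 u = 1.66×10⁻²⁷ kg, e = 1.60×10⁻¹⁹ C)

K ≈ 19.2 eV

v = qBr/m = (2×1.60×10^-19)(0.429)(3.29×10^-3) / (3.32×10^-26) = 1.36×10^4 m/s.
K = ½mv² = 0.5·(3.32×10^-26)·(1.36×10^4)² = 3.07×10^-18 J = 19.2 eV.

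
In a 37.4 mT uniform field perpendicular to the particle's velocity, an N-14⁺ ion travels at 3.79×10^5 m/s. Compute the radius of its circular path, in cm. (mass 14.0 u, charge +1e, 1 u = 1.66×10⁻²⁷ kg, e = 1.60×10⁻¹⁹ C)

The magnetic force provides the centripetal force: qvB = mv²/r, so r = mv/(qB).
r = (2.32×10^-26 kg)(3.79×10^5 m/s) / [(1×1.60×10^-19 C)(0.0374 T)] = 1.47 m.

r ≈ 147 cm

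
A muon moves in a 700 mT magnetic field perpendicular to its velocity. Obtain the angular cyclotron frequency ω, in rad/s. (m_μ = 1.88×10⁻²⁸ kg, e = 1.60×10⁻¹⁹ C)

ω = qB/m = (1×1.60×10^-19)(0.700) / (1.88×10^-28) = 5.96×10^8 rad/s.

ω ≈ 5.96×10^8 rad/s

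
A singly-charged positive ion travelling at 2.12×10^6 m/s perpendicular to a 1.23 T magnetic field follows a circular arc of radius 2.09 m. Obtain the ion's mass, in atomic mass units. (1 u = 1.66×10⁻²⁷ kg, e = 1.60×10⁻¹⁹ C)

m ≈ 117 u

qvB = mv²/r ⇒ m = qBr/v.
m = (1×1.60×10^-19)(1.23)(2.09) / (2.12×10^6) = 1.94×10^-25 kg = 117 u.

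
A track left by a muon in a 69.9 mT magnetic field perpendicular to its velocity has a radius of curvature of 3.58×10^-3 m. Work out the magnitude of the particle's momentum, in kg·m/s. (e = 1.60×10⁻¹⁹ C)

p ≈ 4.00×10^-23 kg·m/s

Since qvB = mv²/r, the momentum p = mv = qBr.
p = (1×1.60×10^-19)(0.0699)(3.58×10^-3) = 4.00×10^-23 kg·m/s.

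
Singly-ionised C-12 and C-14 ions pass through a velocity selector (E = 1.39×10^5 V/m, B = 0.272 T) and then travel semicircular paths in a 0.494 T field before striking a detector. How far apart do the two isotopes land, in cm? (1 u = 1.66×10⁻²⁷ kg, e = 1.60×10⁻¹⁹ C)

Both emerge at v = E/B₁ = 5.11×10^5 m/s.
r = mv/(qB₂), so r₁ = 0.1288 m and r₂ = 0.1503 m, giving Δr = 0.0215 m.
After a semicircle each ion lands a diameter 2r from the entry slit, so the separation is 2Δr = 0.0429 m.

Δd ≈ 4.29 cm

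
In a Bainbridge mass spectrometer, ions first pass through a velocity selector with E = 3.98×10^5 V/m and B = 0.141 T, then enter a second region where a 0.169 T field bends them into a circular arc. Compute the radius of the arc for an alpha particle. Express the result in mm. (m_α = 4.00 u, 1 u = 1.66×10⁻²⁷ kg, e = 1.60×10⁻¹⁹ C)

r ≈ 347 mm

The selector passes v = E/B = 3.98×10^5/0.141 = 2.82×10^6 m/s.
In the deflection region, r = mv/(qB₂) = (6.64×10^-27)(2.82×10^6) / [(2×1.60×10^-19)(0.169)] = 0.347 m.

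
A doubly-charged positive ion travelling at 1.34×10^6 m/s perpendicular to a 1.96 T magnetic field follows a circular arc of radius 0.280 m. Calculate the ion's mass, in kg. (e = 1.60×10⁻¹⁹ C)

m ≈ 1.31×10^-25 kg

qvB = mv²/r ⇒ m = qBr/v.
m = (2×1.60×10^-19)(1.96)(0.280) / (1.34×10^6) = 1.31×10^-25 kg.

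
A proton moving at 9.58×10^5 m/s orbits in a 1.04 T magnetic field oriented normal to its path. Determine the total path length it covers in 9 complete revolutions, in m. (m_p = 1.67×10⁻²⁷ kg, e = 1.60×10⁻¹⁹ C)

r = mv/(qB) = 9.61×10^-3 m, so one revolution covers 2πr = 0.0604 m.
In 9 revolutions: L = 9·2πr = 0.544 m.

L ≈ 0.544 m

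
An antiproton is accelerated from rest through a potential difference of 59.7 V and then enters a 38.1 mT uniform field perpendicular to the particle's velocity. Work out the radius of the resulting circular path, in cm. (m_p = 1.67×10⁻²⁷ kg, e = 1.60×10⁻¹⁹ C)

r ≈ 2.93 cm

The kinetic energy gained is K = qV = (1×1.60×10^-19)(59.7) = 9.55×10^-18 J.
v = √(2K/m) = 1.07×10^5 m/s.
r = mv/(qB) = (1.67×10^-27)(1.07×10^5) / [(1×1.60×10^-19)(0.0381)] = 0.0293 m.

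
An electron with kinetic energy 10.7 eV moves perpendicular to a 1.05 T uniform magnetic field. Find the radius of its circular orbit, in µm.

Convert the energy: K = 10.7 eV = 1.71×10^-18 J.
v = √(2K/m) = √(2·1.71×10^-18/9.11×10^-31) = 1.94×10^6 m/s.
r = mv/(qB) = (9.11×10^-31)(1.94×10^6) / [(1×1.60×10^-19)(1.05)] = 1.05×10^-5 m.

r ≈ 10.5 µm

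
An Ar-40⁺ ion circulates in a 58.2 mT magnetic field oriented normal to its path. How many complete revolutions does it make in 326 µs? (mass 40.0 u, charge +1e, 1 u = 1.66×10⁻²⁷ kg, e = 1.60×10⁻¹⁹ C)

T = 2πm/(qB) = 2π(6.64×10^-26) / [(1×1.60×10^-19)(0.0582)] = 4.4803×10^-5 s.
N = t/T = 3.26×10^-4 / 4.4803×10^-5 ≈ 7.28, so 7 complete revolutions.

N = 7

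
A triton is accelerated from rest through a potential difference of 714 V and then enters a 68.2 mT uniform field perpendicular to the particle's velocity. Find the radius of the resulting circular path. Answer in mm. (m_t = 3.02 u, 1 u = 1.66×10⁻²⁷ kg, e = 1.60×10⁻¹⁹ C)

The kinetic energy gained is K = qV = (1×1.60×10^-19)(714) = 1.14×10^-16 J.
v = √(2K/m) = 2.13×10^5 m/s.
r = mv/(qB) = (5.01×10^-27)(2.13×10^5) / [(1×1.60×10^-19)(0.0682)] = 0.0981 m.

r ≈ 98.1 mm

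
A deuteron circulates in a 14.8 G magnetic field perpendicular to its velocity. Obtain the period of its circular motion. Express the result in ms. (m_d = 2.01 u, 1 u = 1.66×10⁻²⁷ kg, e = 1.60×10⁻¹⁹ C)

The cyclotron period is independent of speed: T = 2πm/(qB).
T = 2π(3.34×10^-27) / [(1×1.60×10^-19)(1.48×10^-3)] = 8.85×10^-5 s.

T ≈ 0.0885 ms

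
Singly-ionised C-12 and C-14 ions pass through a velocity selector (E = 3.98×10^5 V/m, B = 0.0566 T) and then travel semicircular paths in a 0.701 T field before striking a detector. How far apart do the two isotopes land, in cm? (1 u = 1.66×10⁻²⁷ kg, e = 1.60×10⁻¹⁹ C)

Δd ≈ 41.6 cm

Both emerge at v = E/B₁ = 7.03×10^6 m/s.
r = mv/(qB₂), so r₁ = 1.249 m and r₂ = 1.457 m, giving Δr = 0.208 m.
After a semicircle each ion lands a diameter 2r from the entry slit, so the separation is 2Δr = 0.416 m.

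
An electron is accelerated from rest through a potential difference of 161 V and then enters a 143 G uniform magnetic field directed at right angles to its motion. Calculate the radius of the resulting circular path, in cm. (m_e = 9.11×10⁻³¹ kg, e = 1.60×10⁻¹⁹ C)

r ≈ 0.299 cm

The kinetic energy gained is K = qV = (1×1.60×10^-19)(161) = 2.58×10^-17 J.
v = √(2K/m) = 7.52×10^6 m/s.
r = mv/(qB) = (9.11×10^-31)(7.52×10^6) / [(1×1.60×10^-19)(0.0143)] = 2.99×10^-3 m.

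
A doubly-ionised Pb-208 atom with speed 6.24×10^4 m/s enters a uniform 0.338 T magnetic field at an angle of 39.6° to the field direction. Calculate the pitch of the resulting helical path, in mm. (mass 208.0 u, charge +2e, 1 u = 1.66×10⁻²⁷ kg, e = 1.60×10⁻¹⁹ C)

The velocity component along B is v∥ = v cos39.6° = 4.81×10^4 m/s.
The cyclotron period T = 2πm/(qB) = 2.01×10^-5 s is set by m, q, B alone.
Pitch = v∥·T = (4.81×10^4)(2.01×10^-5) = 0.964 m.

pitch ≈ 964 mm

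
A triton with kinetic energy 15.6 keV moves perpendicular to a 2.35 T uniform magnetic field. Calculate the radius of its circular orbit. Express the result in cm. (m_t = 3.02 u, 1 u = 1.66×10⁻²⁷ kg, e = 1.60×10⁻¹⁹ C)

r ≈ 1.33 cm

Convert the energy: K = 15.6 keV = 2.50×10^-15 J.
v = √(2K/m) = √(2·2.50×10^-15/5.01×10^-27) = 9.98×10^5 m/s.
r = mv/(qB) = (5.01×10^-27)(9.98×10^5) / [(1×1.60×10^-19)(2.35)] = 0.0133 m.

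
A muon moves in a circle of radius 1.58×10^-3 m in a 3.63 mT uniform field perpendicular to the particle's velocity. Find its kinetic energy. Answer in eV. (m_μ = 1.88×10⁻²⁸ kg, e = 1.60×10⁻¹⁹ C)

K ≈ 0.0140 eV

v = qBr/m = (1×1.60×10^-19)(3.63×10^-3)(1.58×10^-3) / (1.88×10^-28) = 4880 m/s.
K = ½mv² = 0.5·(1.88×10^-28)·(4880)² = 2.24×10^-21 J = 0.0140 eV.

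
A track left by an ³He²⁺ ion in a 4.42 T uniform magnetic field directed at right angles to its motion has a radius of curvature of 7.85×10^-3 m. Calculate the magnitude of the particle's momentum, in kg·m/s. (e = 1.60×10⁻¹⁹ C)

p ≈ 1.11×10^-20 kg·m/s

Since qvB = mv²/r, the momentum p = mv = qBr.
p = (2×1.60×10^-19)(4.42)(7.85×10^-3) = 1.11×10^-20 kg·m/s.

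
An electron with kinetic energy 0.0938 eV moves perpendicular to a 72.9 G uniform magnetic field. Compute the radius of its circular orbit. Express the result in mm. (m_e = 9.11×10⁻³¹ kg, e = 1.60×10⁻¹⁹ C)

Convert the energy: K = 0.0938 eV = 1.50×10^-20 J.
v = √(2K/m) = √(2·1.50×10^-20/9.11×10^-31) = 1.82×10^5 m/s.
r = mv/(qB) = (9.11×10^-31)(1.82×10^5) / [(1×1.60×10^-19)(7.29×10^-3)] = 1.42×10^-4 m.

r ≈ 0.142 mm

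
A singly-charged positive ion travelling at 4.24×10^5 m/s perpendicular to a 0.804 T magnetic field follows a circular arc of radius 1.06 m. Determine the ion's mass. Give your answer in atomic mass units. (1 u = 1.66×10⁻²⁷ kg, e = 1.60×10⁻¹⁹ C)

qvB = mv²/r ⇒ m = qBr/v.
m = (1×1.60×10^-19)(0.804)(1.06) / (4.24×10^5) = 3.22×10^-25 kg = 194 u.

m ≈ 194 u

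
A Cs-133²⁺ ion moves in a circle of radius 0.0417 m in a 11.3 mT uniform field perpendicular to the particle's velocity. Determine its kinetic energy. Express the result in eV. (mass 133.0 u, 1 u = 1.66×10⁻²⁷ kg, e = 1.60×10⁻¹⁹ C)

v = qBr/m = (2×1.60×10^-19)(0.0113)(0.0417) / (2.21×10^-25) = 683 m/s.
K = ½mv² = 0.5·(2.21×10^-25)·(683)² = 5.15×10^-20 J = 0.322 eV.

K ≈ 0.322 eV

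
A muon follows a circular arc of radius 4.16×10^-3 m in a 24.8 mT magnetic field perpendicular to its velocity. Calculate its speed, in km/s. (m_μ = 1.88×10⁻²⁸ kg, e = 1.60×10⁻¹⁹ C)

From qvB = mv²/r, v = qBr/m.
v = (1×1.60×10^-19)(0.0248)(4.16×10^-3) / (1.88×10^-28) = 8.78×10^4 m/s.

v ≈ 87.8 km/s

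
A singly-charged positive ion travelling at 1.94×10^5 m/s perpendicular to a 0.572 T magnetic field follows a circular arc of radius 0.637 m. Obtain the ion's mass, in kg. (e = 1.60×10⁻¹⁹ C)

m ≈ 3.01×10^-25 kg

qvB = mv²/r ⇒ m = qBr/v.
m = (1×1.60×10^-19)(0.572)(0.637) / (1.94×10^5) = 3.01×10^-25 kg.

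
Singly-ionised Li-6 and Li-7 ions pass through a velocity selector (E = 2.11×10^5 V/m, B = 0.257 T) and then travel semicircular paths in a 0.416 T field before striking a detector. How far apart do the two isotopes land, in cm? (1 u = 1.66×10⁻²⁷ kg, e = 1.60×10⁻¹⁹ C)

Δd ≈ 4.10 cm

Both emerge at v = E/B₁ = 8.21×10^5 m/s.
r = mv/(qB₂), so r₁ = 0.1229 m and r₂ = 0.1433 m, giving Δr = 0.0205 m.
After a semicircle each ion lands a diameter 2r from the entry slit, so the separation is 2Δr = 0.0410 m.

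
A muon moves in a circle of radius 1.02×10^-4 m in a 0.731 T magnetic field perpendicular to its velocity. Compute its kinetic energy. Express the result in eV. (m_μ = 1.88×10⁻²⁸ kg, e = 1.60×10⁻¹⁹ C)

K ≈ 2.37 eV

v = qBr/m = (1×1.60×10^-19)(0.731)(1.02×10^-4) / (1.88×10^-28) = 6.35×10^4 m/s.
K = ½mv² = 0.5·(1.88×10^-28)·(6.35×10^4)² = 3.79×10^-19 J = 2.37 eV.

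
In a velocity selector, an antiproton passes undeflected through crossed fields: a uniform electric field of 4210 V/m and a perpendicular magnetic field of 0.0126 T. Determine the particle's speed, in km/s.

v ≈ 334 km/s

For zero net force, qE = qvB, so v = E/B.
v = (4210) / (0.0126) = 3.34×10^5 m/s.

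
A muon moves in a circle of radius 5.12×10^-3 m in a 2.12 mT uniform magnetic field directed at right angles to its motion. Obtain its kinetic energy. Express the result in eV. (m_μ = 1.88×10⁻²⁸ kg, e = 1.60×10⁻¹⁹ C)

v = qBr/m = (1×1.60×10^-19)(2.12×10^-3)(5.12×10^-3) / (1.88×10^-28) = 9240 m/s.
K = ½mv² = 0.5·(1.88×10^-28)·(9240)² = 8.02×10^-21 J = 0.0501 eV.

K ≈ 0.0501 eV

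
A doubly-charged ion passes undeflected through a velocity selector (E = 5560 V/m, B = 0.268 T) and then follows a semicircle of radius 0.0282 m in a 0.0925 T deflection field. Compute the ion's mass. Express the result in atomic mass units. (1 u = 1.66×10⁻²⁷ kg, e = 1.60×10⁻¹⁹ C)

v = E/B₁ = 2.07×10^4 m/s.
From r = mv/(qB₂), m = qB₂r/v = (2×1.60×10^-19)(0.0925)(0.0282) / (2.07×10^4) = 4.02×10^-26 kg.
In atomic mass units: m = 4.02×10^-26 / 1.66×10^-27 = 24.2 u.

m ≈ 24.2 u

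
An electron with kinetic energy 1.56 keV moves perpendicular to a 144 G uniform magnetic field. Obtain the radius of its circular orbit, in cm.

r ≈ 0.926 cm

Convert the energy: K = 1.56 keV = 2.50×10^-16 J.
v = √(2K/m) = √(2·2.50×10^-16/9.11×10^-31) = 2.34×10^7 m/s.
r = mv/(qB) = (9.11×10^-31)(2.34×10^7) / [(1×1.60×10^-19)(0.0144)] = 9.26×10^-3 m.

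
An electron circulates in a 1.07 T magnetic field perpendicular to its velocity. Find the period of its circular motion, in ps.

T ≈ 33.4 ps

The cyclotron period is independent of speed: T = 2πm/(qB).
T = 2π(9.11×10^-31) / [(1×1.60×10^-19)(1.07)] = 3.34×10^-11 s.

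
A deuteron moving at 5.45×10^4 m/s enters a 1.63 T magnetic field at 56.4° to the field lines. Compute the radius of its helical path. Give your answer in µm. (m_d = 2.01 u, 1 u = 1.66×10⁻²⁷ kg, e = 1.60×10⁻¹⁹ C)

Only the perpendicular component v⊥ = v sin56.4° = 4.54×10^4 m/s is bent by the field.
r = m v⊥ /(qB) = (3.34×10^-27)(4.54×10^4) / [(1×1.60×10^-19)(1.63)] = 5.81×10^-4 m.

r ≈ 581 µm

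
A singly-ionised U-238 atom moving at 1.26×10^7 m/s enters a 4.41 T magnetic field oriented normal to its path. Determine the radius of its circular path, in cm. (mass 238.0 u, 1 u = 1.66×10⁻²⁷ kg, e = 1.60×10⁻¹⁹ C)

The magnetic force provides the centripetal force: qvB = mv²/r, so r = mv/(qB).
r = (3.95×10^-25 kg)(1.26×10^7 m/s) / [(1×1.60×10^-19 C)(4.41 T)] = 7.05 m.

r ≈ 706 cm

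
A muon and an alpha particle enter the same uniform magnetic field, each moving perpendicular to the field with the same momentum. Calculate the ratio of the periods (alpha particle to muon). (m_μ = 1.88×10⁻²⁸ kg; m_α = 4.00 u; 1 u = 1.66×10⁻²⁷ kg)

T = 2πm/(qB) is independent of speed, so T₂/T₁ = (m₂/q₂)/(m₁/q₁).
T_{alpha particle}/T_{muon} = (6.64×10^-27/2e) / (1.88×10^-28/1e) = 17.7.

ratio ≈ 17.7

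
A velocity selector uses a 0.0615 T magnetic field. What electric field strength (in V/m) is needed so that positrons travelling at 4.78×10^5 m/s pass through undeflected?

E ≈ 2.94×10^4 V/m

qE = qvB ⇒ E = vB = (4.78×10^5)(0.0615) = 2.94×10^4 V/m.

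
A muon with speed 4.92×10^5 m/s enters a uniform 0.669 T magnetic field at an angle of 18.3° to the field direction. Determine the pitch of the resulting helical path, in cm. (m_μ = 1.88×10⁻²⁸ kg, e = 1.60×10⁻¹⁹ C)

The velocity component along B is v∥ = v cos18.3° = 4.67×10^5 m/s.
The cyclotron period T = 2πm/(qB) = 1.10×10^-8 s is set by m, q, B alone.
Pitch = v∥·T = (4.67×10^5)(1.10×10^-8) = 5.15×10^-3 m.

pitch ≈ 0.515 cm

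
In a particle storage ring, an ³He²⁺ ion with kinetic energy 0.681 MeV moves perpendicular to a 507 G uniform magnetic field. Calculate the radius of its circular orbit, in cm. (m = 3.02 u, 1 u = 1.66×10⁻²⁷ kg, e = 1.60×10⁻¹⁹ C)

r ≈ 204 cm

Convert the energy: K = 0.681 MeV = 1.09×10^-13 J.
v = √(2K/m) = √(2·1.09×10^-13/5.01×10^-27) = 6.59×10^6 m/s.
r = mv/(qB) = (5.01×10^-27)(6.59×10^6) / [(2×1.60×10^-19)(0.0507)] = 2.04 m.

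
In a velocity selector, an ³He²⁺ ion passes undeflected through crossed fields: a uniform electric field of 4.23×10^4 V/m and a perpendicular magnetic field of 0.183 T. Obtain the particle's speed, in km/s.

v ≈ 231 km/s

For zero net force, qE = qvB, so v = E/B.
v = (4.23×10^4) / (0.183) = 2.31×10^5 m/s.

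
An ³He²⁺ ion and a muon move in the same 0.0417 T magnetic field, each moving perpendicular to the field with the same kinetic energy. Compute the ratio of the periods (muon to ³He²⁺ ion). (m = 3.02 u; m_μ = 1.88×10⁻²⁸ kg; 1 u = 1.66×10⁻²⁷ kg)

T = 2πm/(qB) is independent of speed, so T₂/T₁ = (m₂/q₂)/(m₁/q₁).
T_{muon}/T_{³He²⁺ ion} = (1.88×10^-28/1e) / (5.01×10^-27/2e) = 0.0750.

ratio ≈ 0.0750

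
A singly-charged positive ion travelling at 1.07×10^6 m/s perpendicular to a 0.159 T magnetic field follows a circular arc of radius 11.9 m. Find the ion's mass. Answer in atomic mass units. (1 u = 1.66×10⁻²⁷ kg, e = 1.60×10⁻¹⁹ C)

m ≈ 170 u

qvB = mv²/r ⇒ m = qBr/v.
m = (1×1.60×10^-19)(0.159)(11.9) / (1.07×10^6) = 2.83×10^-25 kg = 170 u.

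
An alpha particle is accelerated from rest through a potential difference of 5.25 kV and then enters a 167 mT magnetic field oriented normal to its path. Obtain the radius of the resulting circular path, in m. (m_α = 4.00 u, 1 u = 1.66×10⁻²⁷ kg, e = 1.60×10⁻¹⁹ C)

The kinetic energy gained is K = qV = (2×1.60×10^-19)(5250) = 1.68×10^-15 J.
v = √(2K/m) = 7.11×10^5 m/s.
r = mv/(qB) = (6.64×10^-27)(7.11×10^5) / [(2×1.60×10^-19)(0.167)] = 0.0884 m.

r ≈ 0.0884 m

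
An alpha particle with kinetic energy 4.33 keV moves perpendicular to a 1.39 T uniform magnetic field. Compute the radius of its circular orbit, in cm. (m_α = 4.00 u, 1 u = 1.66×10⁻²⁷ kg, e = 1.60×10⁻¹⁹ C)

r ≈ 0.682 cm

Convert the energy: K = 4.33 keV = 6.93×10^-16 J.
v = √(2K/m) = √(2·6.93×10^-16/6.64×10^-27) = 4.57×10^5 m/s.
r = mv/(qB) = (6.64×10^-27)(4.57×10^5) / [(2×1.60×10^-19)(1.39)] = 6.82×10^-3 m.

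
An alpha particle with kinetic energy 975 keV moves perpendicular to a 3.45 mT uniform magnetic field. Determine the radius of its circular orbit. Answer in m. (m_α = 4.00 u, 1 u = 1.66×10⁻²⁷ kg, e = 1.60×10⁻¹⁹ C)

Convert the energy: K = 975 keV = 1.56×10^-13 J.
v = √(2K/m) = √(2·1.56×10^-13/6.64×10^-27) = 6.85×10^6 m/s.
r = mv/(qB) = (6.64×10^-27)(6.85×10^6) / [(2×1.60×10^-19)(3.45×10^-3)] = 41.2 m.

r ≈ 41.2 m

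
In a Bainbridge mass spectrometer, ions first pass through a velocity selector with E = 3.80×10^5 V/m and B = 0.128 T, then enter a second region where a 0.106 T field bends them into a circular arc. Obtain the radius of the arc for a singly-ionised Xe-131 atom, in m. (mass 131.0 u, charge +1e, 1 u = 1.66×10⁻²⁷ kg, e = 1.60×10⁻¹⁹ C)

r ≈ 38.1 m

The selector passes v = E/B = 3.80×10^5/0.128 = 2.97×10^6 m/s.
In the deflection region, r = mv/(qB₂) = (2.17×10^-25)(2.97×10^6) / [(1×1.60×10^-19)(0.106)] = 38.1 m.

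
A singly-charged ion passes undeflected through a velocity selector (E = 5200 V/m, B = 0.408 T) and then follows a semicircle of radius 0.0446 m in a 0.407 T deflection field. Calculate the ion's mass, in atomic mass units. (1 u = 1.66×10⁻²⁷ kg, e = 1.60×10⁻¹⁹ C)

m ≈ 137 u

v = E/B₁ = 1.27×10^4 m/s.
From r = mv/(qB₂), m = qB₂r/v = (1×1.60×10^-19)(0.407)(0.0446) / (1.27×10^4) = 2.28×10^-25 kg.
In atomic mass units: m = 2.28×10^-25 / 1.66×10^-27 = 137 u.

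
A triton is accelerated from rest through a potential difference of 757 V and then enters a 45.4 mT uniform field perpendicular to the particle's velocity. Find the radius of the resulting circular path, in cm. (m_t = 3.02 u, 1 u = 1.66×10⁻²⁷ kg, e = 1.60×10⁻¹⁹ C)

The kinetic energy gained is K = qV = (1×1.60×10^-19)(757) = 1.21×10^-16 J.
v = √(2K/m) = 2.20×10^5 m/s.
r = mv/(qB) = (5.01×10^-27)(2.20×10^5) / [(1×1.60×10^-19)(0.0454)] = 0.152 m.

r ≈ 15.2 cm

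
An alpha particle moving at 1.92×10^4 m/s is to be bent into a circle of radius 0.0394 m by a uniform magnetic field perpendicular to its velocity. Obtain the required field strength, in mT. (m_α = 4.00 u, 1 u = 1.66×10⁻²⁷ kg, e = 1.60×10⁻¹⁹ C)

qvB = mv²/r gives B = mv/(qr).
B = (6.64×10^-27)(1.92×10^4) / [(2×1.60×10^-19)(0.0394)] = 0.0101 T.

B ≈ 10.1 mT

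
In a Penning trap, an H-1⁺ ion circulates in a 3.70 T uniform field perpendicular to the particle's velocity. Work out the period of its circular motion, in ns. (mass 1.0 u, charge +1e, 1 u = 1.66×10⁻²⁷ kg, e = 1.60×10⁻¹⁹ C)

The cyclotron period is independent of speed: T = 2πm/(qB).
T = 2π(1.66×10^-27) / [(1×1.60×10^-19)(3.70)] = 1.76×10^-8 s.

T ≈ 17.6 ns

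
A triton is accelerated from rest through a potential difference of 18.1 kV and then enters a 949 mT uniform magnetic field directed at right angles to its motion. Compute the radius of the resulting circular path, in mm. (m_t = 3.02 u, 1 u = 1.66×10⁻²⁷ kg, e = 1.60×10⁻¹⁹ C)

The kinetic energy gained is K = qV = (1×1.60×10^-19)(1.81×10^4) = 2.90×10^-15 J.
v = √(2K/m) = 1.07×10^6 m/s.
r = mv/(qB) = (5.01×10^-27)(1.07×10^6) / [(1×1.60×10^-19)(0.949)] = 0.0355 m.

r ≈ 35.5 mm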